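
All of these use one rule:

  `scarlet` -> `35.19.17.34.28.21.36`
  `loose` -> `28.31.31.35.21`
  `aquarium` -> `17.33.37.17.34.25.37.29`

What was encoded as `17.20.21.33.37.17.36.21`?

Each letter is replaced by its alphabet position (a=1..z=26) + 16.
Undoing it on 17.20.21.33.37.17.36.21: 17→(17−16)÷1=1=a, 20→(20−16)÷1=4=d, 21→(21−16)÷1=5=e, 33→(33−16)÷1=17=q, 37→(37−16)÷1=21=u, 17→(17−16)÷1=1=a, 36→(36−16)÷1=20=t, 21→(21−16)÷1=5=e.

adequate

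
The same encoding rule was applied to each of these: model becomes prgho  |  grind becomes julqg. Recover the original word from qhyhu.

never

Compare letters: m→p is +3, o→r is +3, d→g is +3 — a constant shift. It's a constant shift of +3 (ROT3).
Undoing it on qhyhu: q−3=n, h−3=e, y−3=v, h−3=e, u−3=r.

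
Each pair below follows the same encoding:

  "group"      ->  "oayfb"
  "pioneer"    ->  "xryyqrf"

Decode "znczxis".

resolve

In group: g→o is +8, r→a is +9, o→y is +10, u→f is +11 — the shift increases by 1 each position. Letter i (0-indexed) is shifted by i+8, so successive shifts are 8, 9, 10, ….
Undoing it on znczxis: z−8=r, n−9=e, c−10=s, z−11=o, x−12=l, i−13=v, s−14=e.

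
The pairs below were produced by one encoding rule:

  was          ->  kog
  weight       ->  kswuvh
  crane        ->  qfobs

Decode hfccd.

It's a constant shift of +14 (ROT14).
Decoding hfccd: h−14=t, f−14=r, c−14=o, c−14=o, d−14=p.

troop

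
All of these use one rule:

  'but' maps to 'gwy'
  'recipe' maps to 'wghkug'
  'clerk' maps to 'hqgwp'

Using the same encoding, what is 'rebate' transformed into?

wggcyg

The shift depends on letter class: consonant b→g is +5, but vowel u→w is +2. Vowels shift forward by 2 and consonants shift forward by 5.
On rebate: r(cons)+5=w, e(vowel)+2=g, b(cons)+5=g, a(vowel)+2=c, t(cons)+5=y, e(vowel)+2=g.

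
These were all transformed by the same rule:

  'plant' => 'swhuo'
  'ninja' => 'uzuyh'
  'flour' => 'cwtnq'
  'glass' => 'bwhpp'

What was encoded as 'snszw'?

p(15)→s(18) and l(11)→w(22) fit y≡25x+7 (mod 26); the inverse of 25 mod 26 is 25. This is an affine cipher: with a=0,…,z=25, each position x becomes (25x+7) mod 26.
Reversing it on snszw: s(18)→25·(18−7)≡15=p; n(13)→25·(13−7)≡20=u; s(18)→25·(18−7)≡15=p; z(25)→25·(25−7)≡8=i; w(22)→25·(22−7)≡11=l (all mod 26).

pupil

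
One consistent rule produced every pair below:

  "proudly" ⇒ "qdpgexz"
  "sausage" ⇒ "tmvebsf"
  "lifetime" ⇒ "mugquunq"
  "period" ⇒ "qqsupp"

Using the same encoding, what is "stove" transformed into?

It's a Vigenère-style cipher with numeric key [1,12]: position i shifts by key[i mod 2].
On stove: s+1=t, t+12=f, o+1=p, v+12=h, e+1=f.

tfphf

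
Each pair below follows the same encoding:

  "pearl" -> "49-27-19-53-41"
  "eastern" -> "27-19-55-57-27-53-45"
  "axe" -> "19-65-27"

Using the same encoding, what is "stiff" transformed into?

55-57-35-29-29

p(#16)→49 and e(#5)→27: differences scale by 2, so n = 2·pos + 17. The formula is n = 2×(alphabet index, a=1) + 17.
On stiff: s=19→55, t=20→57, i=9→35, f=6→29, f=6→29.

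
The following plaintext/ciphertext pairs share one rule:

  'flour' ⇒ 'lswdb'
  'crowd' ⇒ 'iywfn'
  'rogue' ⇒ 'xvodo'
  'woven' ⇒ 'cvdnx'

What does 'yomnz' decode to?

Letter i (0-indexed) is shifted by i+6, so successive shifts are 6, 7, 8, ….
Decoding yomnz: y−6=s, o−7=h, m−8=e, n−9=e, z−10=p.

sheep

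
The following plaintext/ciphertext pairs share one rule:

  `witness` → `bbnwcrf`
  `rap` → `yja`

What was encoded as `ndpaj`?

argue

The output letters match the input read backwards, each shifted +9: witness reversed is ssentiw. Two steps: reverse the string, then apply a Caesar shift of +9.
Reversing it on ndpaj: shift back: n−9=e, d−9=u, p−9=g, a−9=r, j−9=a → eugra; then reverse → argue.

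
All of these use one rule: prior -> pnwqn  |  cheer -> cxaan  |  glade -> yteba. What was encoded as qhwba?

oxide

p(15)→p(15) and r(17)→n(13) fit y≡25x+4 (mod 26); the inverse of 25 mod 26 is 25. This is an affine cipher: with a=0,…,z=25, each position x becomes (25x+4) mod 26.
Undoing it on qhwba: q(16)→25·(16−4)≡14=o; h(7)→25·(7−4)≡23=x; w(22)→25·(22−4)≡8=i; b(1)→25·(1−4)≡3=d; a(0)→25·(0−4)≡4=e (all mod 26).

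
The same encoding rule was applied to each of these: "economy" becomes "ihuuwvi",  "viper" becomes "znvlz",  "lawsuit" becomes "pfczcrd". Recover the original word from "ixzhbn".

In economy: e→i is +4, c→h is +5, o→u is +6, n→u is +7 — the shift increases by 1 each position. Letter i (0-indexed) is shifted by i+4, so successive shifts are 4, 5, 6, ….
Reversing it on ixzhbn: i−4=e, x−5=s, z−6=t, h−7=a, b−8=t, n−9=e.

estate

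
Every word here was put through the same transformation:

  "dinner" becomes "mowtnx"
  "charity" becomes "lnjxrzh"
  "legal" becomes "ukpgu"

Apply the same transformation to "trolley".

Shifts by position in dinner: pos 0: d→m (+9), pos 1: i→o (+6), pos 2: n→w (+9), pos 3: n→t (+6) — repeating every 2. The shifts repeat in a cycle of length 2: positions 0,1,… shift by +9, +6, then the pattern repeats.
For trolley: t+9=c, r+6=x, o+9=x, l+6=r, l+9=u, e+6=k, y+9=h.

cxxrukh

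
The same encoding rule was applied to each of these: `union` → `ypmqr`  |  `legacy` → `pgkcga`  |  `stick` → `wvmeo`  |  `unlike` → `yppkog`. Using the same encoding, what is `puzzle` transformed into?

Shifts by position in union: pos 0: u→y (+4), pos 1: n→p (+2), pos 2: i→m (+4), pos 3: o→q (+2) — repeating every 2. The shifts repeat in a cycle of length 2: positions 0,1,… shift by +4, +2, then the pattern repeats.
On puzzle: p+4=t, u+2=w, z+4=d, z+2=b, l+4=p, e+2=g.

twdbpg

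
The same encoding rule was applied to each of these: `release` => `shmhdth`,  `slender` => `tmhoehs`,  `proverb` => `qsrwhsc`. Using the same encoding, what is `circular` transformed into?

The shift depends on letter class: consonant r→s is +1, but vowel e→h is +3. Two shifts are in play — +3 for a/e/i/o/u, +1 for every other letter.
Applying it to circular: c(cons)+1=d, i(vowel)+3=l, r(cons)+1=s, c(cons)+1=d, u(vowel)+3=x, l(cons)+1=m, a(vowel)+3=d, r(cons)+1=s.

dlsdxmds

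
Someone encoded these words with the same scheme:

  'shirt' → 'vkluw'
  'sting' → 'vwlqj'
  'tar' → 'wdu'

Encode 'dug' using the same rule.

Compare letters: s→v is +3, h→k is +3, i→l is +3 — a constant shift. Each letter is shifted forward by 3 in the alphabet (a Caesar shift of +3).
For dug: d+3=g, u+3=x, g+3=j.

gxj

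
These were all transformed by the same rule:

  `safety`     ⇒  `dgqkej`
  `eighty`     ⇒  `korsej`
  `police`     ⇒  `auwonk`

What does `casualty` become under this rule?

ngdagwej

The shift depends on letter class: consonant s→d is +11, but vowel a→g is +6. Vowels shift forward by 6 and consonants shift forward by 11.
Applying it to casualty: c(cons)+11=n, a(vowel)+6=g, s(cons)+11=d, u(vowel)+6=a, a(vowel)+6=g, l(cons)+11=w, t(cons)+11=e, y(cons)+11=j.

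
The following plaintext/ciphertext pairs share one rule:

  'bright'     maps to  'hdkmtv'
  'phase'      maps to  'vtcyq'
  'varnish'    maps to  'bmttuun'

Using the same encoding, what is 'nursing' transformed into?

Shifts by position in bright: pos 0: b→h (+6), pos 1: r→d (+12), pos 2: i→k (+2), pos 3: g→m (+6), pos 4: h→t (+12), pos 5: t→v (+2) — repeating every 3. The shifts repeat in a cycle of length 3: positions 0,1,… shift by +6, +12, +2, then the pattern repeats.
Applying it to nursing: n+6=t, u+12=g, r+2=t, s+6=y, i+12=u, n+2=p, g+6=m.

tgtyupm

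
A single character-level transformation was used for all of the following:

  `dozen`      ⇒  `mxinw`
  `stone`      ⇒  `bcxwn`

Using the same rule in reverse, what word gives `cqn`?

the

Each letter is shifted forward by 9 in the alphabet (a Caesar shift of +9).
Reversing it on cqn: c−9=t, q−9=h, n−9=e.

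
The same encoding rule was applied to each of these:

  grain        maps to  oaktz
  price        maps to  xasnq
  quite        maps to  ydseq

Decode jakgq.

brave

Letter i (0-indexed) is shifted by i+8, so successive shifts are 8, 9, 10, ….
Reversing it on jakgq: j−8=b, a−9=r, k−10=a, g−11=v, q−12=e.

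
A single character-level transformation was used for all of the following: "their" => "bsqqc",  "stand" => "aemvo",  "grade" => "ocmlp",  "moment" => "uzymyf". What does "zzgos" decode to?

rough

A repeating key of period 3 is used — shifts +8, +11, +12 over and over.
Undoing it on zzgos: z−8=r, z−11=o, g−12=u, o−8=g, s−11=h.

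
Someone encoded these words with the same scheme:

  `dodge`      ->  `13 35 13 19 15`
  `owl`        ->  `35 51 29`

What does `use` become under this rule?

With a=1..z=26, the number is 2·pos + 5.
For use: u=21→47, s=19→43, e=5→15.

47 43 15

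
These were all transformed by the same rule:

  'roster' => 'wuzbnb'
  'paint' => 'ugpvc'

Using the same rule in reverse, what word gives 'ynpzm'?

third

In roster: r→w is +5, o→u is +6, s→z is +7, t→b is +8 — the shift increases by 1 each position. Each letter shifts forward by (position + 5), i.e. 5, 6, 7, … — the shift grows by one for each successive letter.
Reversing it on ynpzm: y−5=t, n−6=h, p−7=i, z−8=r, m−9=d.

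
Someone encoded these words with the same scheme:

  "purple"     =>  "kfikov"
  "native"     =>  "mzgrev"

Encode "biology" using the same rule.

Each pair mirrors across the alphabet (p↔k, u↔f, r↔i): positions sum to 25. This is the alphabet-reversal cipher (Atbash): a becomes z, b becomes y, etc.
On biology: b↔y, i↔r, o↔l, l↔o, o↔l, g↔t, y↔b.

yrloltb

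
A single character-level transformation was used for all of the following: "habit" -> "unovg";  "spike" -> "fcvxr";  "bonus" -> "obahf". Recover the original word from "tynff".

glass

Compare letters: h→u is +13, a→n is +13, b→o is +13 — a constant shift. This is a Caesar cipher with shift 13.
Undoing it on tynff: t−13=g, y−13=l, n−13=a, f−13=s, f−13=s.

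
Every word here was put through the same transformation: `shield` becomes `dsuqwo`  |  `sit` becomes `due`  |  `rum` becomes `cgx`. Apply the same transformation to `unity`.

Vowels shift forward by 12 and consonants shift forward by 11.
Applying it to unity: u(vowel)+12=g, n(cons)+11=y, i(vowel)+12=u, t(cons)+11=e, y(cons)+11=j.

gyuej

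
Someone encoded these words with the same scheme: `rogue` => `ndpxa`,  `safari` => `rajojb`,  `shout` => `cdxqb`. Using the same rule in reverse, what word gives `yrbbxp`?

The output letters match the input read backwards, each shifted +9: rogue reversed is eugor. Two steps: reverse the string, then apply a Caesar shift of +9.
Reversing it on yrbbxp: shift back: y−9=p, r−9=i, b−9=s, b−9=s, x−9=o, p−9=g → pissog; then reverse → gossip.

gossip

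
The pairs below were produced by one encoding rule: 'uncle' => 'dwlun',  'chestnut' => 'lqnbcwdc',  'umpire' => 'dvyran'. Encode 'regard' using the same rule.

Each letter is shifted forward by 9 in the alphabet (a Caesar shift of +9).
For regard: r+9=a, e+9=n, g+9=p, a+9=j, r+9=a, d+9=m.

anpjam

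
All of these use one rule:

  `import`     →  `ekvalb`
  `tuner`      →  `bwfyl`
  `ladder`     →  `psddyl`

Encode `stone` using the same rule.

i(8)→e(4) and m(12)→k(10) fit y≡21x+18 (mod 26); the inverse of 21 mod 26 is 5. This is an affine cipher: with a=0,…,z=25, each position x becomes (21x+18) mod 26.
On stone: s(18)→21·18+18≡6=g; t(19)→21·19+18≡1=b; o(14)→21·14+18≡0=a; n(13)→21·13+18≡5=f; e(4)→21·4+18≡24=y (all mod 26).

gbafy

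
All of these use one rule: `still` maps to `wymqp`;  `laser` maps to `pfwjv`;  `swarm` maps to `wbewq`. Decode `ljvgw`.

Shifts by position in still: pos 0: s→w (+4), pos 1: t→y (+5), pos 2: i→m (+4), pos 3: l→q (+5) — repeating every 2. A repeating key of period 2 is used — shifts +4, +5 over and over.
Decoding ljvgw: l−4=h, j−5=e, v−4=r, g−5=b, w−4=s.

herbs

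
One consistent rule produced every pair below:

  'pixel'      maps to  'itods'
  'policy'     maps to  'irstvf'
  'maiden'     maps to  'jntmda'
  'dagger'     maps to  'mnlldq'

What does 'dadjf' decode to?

p(15)→i(8) and i(8)→t(19) fit y≡17x+13 (mod 26); the inverse of 17 mod 26 is 23. Treating letters as 0–25, the rule is x ↦ 17x + 13 (mod 26).
Undoing it on dadjf: d(3)→23·(3−13)≡4=e; a(0)→23·(0−13)≡13=n; d(3)→23·(3−13)≡4=e; j(9)→23·(9−13)≡12=m; f(5)→23·(5−13)≡24=y (all mod 26).

enemy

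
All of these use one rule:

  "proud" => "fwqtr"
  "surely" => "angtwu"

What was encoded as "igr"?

peg

The output letters match the input read backwards, each shifted +2: proud reversed is duorp. Two steps: reverse the string, then apply a Caesar shift of +2.
Reversing it on igr: shift back: i−2=g, g−2=e, r−2=p → gep; then reverse → peg.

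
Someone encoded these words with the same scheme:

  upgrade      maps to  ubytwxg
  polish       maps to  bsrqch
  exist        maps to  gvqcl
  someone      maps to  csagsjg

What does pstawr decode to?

formal

This is an affine cipher: with a=0,…,z=25, each position x becomes (9x+22) mod 26.
Undoing it on pstawr: p(15)→3·(15−22)≡5=f; s(18)→3·(18−22)≡14=o; t(19)→3·(19−22)≡17=r; a(0)→3·(0−22)≡12=m; w(22)→3·(22−22)≡0=a; r(17)→3·(17−22)≡11=l (all mod 26).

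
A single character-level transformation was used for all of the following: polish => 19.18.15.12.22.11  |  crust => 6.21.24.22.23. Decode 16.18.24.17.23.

mount

p is letter #16 and maps to 19: an offset of 3. Each letter is replaced by its alphabet position (a=1..z=26) + 3.
Undoing it on 16.18.24.17.23: 16→(16−3)÷1=13=m, 18→(18−3)÷1=15=o, 24→(24−3)÷1=21=u, 17→(17−3)÷1=14=n, 23→(23−3)÷1=20=t.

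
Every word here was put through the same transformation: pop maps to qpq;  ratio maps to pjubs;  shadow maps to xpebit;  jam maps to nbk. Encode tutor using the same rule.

spuvu

The output letters match the input read backwards, each shifted +1: pop reversed is pop. The word is reversed, then every letter is shifted forward by 1.
For tutor: reverse → rotut; then shift: r+1=s, o+1=p, t+1=u, u+1=v, t+1=u.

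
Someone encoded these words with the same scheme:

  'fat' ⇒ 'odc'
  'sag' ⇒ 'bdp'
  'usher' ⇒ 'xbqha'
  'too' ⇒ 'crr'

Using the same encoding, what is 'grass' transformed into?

The shift depends on letter class: consonant f→o is +9, but vowel a→d is +3. Vowels shift forward by 3 and consonants shift forward by 9.
For grass: g(cons)+9=p, r(cons)+9=a, a(vowel)+3=d, s(cons)+9=b, s(cons)+9=b.

padbb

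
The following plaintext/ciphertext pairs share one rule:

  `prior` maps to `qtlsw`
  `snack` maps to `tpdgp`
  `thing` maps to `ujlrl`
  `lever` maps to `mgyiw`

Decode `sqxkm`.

rough

The shift increases by 1 at each position, starting from +1: 1, 2, 3, ….
Decoding sqxkm: s−1=r, q−2=o, x−3=u, k−4=g, m−5=h.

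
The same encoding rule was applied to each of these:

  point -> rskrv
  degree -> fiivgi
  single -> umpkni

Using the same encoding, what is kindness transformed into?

Shifts by position in point: pos 0: p→r (+2), pos 1: o→s (+4), pos 2: i→k (+2), pos 3: n→r (+4) — repeating every 2. It's a Vigenère-style cipher with numeric key [2,4]: position i shifts by key[i mod 2].
Applying it to kindness: k+2=m, i+4=m, n+2=p, d+4=h, n+2=p, e+4=i, s+2=u, s+4=w.

mmphpiuw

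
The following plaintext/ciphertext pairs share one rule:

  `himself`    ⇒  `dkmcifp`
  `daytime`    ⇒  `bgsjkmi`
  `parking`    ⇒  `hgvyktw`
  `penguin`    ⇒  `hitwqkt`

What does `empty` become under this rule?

This is an affine cipher: with a=0,…,z=25, each position x becomes (7x+6) mod 26.
Applying it to empty: e(4)→7·4+6≡8=i; m(12)→7·12+6≡12=m; p(15)→7·15+6≡7=h; t(19)→7·19+6≡9=j; y(24)→7·24+6≡18=s (all mod 26).

imhjs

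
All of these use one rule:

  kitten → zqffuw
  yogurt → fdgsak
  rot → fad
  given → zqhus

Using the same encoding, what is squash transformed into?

The output letters match the input read backwards, each shifted +12: kitten reversed is nettik. Two steps: reverse the string, then apply a Caesar shift of +12.
Applying it to squash: reverse → hsauqs; then shift: h+12=t, s+12=e, a+12=m, u+12=g, q+12=c, s+12=e.

temgce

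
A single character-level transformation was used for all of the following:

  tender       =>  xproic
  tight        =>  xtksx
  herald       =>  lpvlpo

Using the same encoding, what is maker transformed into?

The shifts repeat in a cycle of length 2: positions 0,1,… shift by +4, +11, then the pattern repeats.
Applying it to maker: m+4=q, a+11=l, k+4=o, e+11=p, r+4=v.

qlopv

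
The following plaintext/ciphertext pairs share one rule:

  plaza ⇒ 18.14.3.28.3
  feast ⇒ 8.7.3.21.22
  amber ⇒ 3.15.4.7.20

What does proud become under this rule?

p is letter #16 and maps to 18: an offset of 2. Each letter is replaced by its alphabet position (a=1..z=26) + 2.
For proud: p=16→18, r=18→20, o=15→17, u=21→23, d=4→6.

18.20.17.23.6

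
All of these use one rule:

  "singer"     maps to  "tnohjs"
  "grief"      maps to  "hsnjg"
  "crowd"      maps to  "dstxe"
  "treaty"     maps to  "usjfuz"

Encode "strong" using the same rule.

tustoh

The shift depends on letter class: consonant s→t is +1, but vowel i→n is +5. The rule splits by letter class: vowels +5, consonants +1.
For strong: s(cons)+1=t, t(cons)+1=u, r(cons)+1=s, o(vowel)+5=t, n(cons)+1=o, g(cons)+1=h.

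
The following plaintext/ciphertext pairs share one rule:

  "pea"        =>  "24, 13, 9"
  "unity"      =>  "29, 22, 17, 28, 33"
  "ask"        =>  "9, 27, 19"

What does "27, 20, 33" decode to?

The number is (letter's place in the alphabet, a=1) + 8.
Reversing it on 27, 20, 33: 27→(27−8)÷1=19=s, 20→(20−8)÷1=12=l, 33→(33−8)÷1=25=y.

sly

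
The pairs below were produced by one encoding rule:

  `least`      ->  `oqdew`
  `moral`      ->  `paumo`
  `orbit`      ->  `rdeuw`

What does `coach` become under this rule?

Shifts by position in least: pos 0: l→o (+3), pos 1: e→q (+12), pos 2: a→d (+3), pos 3: s→e (+12) — repeating every 2. A repeating key of period 2 is used — shifts +3, +12 over and over.
On coach: c+3=f, o+12=a, a+3=d, c+12=o, h+3=k.

fadok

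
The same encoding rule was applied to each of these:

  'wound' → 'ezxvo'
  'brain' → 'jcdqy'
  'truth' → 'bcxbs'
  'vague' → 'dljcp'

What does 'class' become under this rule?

kwdad

Shifts by position in wound: pos 0: w→e (+8), pos 1: o→z (+11), pos 2: u→x (+3), pos 3: n→v (+8), pos 4: d→o (+11) — repeating every 3. The shifts repeat in a cycle of length 3: positions 0,1,… shift by +8, +11, +3, then the pattern repeats.
For class: c+8=k, l+11=w, a+3=d, s+8=a, s+11=d.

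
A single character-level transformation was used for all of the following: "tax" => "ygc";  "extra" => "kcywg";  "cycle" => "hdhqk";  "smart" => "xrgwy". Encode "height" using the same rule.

mkolmy

The shift depends on letter class: consonant t→y is +5, but vowel a→g is +6. Two shifts are in play — +6 for a/e/i/o/u, +5 for every other letter.
On height: h(cons)+5=m, e(vowel)+6=k, i(vowel)+6=o, g(cons)+5=l, h(cons)+5=m, t(cons)+5=y.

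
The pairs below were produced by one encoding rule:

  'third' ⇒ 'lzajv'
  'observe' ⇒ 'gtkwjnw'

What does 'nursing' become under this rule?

fmjkafy

Compare letters: t→l is +18, h→z is +18, i→a is +18 — a constant shift. Each letter is shifted forward by 18 in the alphabet (a Caesar shift of +18).
Applying it to nursing: n+18=f, u+18=m, r+18=j, s+18=k, i+18=a, n+18=f, g+18=y.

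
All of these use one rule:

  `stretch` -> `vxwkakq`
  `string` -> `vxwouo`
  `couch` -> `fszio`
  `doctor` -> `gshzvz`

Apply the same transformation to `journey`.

In stretch: s→v is +3, t→x is +4, r→w is +5, e→k is +6 — the shift increases by 1 each position. Letter i (0-indexed) is shifted by i+3, so successive shifts are 3, 4, 5, ….
Applying it to journey: j+3=m, o+4=s, u+5=z, r+6=x, n+7=u, e+8=m, y+9=h.

mszxumh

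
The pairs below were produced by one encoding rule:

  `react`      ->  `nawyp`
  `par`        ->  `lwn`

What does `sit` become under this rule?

oep

It's a constant shift of +22 (ROT22).
On sit: s+22=o, i+22=e, t+22=p.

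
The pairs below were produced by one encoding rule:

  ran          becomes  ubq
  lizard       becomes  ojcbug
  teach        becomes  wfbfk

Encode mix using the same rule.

The shift depends on letter class: consonant r→u is +3, but vowel a→b is +1. The rule splits by letter class: vowels +1, consonants +3.
For mix: m(cons)+3=p, i(vowel)+1=j, x(cons)+3=a.

pja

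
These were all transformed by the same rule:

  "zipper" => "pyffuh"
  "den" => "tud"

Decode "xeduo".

Compare letters: z→p is +16, i→y is +16, p→f is +16 — a constant shift. It's a constant shift of +16 (ROT16).
Undoing it on xeduo: x−16=h, e−16=o, d−16=n, u−16=e, o−16=y.

honey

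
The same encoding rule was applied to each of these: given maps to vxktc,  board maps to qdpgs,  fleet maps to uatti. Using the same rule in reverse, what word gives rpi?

This is a Caesar cipher with shift 15.
Undoing it on rpi: r−15=c, p−15=a, i−15=t.

cat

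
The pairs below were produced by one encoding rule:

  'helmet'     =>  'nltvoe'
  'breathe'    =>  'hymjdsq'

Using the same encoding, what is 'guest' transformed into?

mbmbd

In helmet: h→n is +6, e→l is +7, l→t is +8, m→v is +9 — the shift increases by 1 each position. Letter i (0-indexed) is shifted by i+6, so successive shifts are 6, 7, 8, ….
Applying it to guest: g+6=m, u+7=b, e+8=m, s+9=b, t+10=d.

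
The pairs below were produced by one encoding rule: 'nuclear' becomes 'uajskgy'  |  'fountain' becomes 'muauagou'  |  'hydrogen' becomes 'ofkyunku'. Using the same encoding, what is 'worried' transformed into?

The shift depends on letter class: consonant n→u is +7, but vowel u→a is +6. Vowels shift forward by 6 and consonants shift forward by 7.
Applying it to worried: w(cons)+7=d, o(vowel)+6=u, r(cons)+7=y, r(cons)+7=y, i(vowel)+6=o, e(vowel)+6=k, d(cons)+7=k.

duyyokk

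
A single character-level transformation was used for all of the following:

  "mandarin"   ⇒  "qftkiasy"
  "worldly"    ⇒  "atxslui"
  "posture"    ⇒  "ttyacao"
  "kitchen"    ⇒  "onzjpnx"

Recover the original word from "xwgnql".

Each letter shifts forward by (position + 4), i.e. 4, 5, 6, … — the shift grows by one for each successive letter.
Undoing it on xwgnql: x−4=t, w−5=r, g−6=a, n−7=g, q−8=i, l−9=c.

tragic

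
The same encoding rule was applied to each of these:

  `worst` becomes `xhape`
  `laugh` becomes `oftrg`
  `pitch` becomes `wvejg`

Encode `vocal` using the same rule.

w(22)→x(23) and o(14)→h(7) fit y≡15x+5 (mod 26); the inverse of 15 mod 26 is 7. Each letter's alphabet position (a=0..z=25) is mapped through 15·x+5 mod 26 — an affine cipher.
On vocal: v(21)→15·21+5≡8=i; o(14)→15·14+5≡7=h; c(2)→15·2+5≡9=j; a(0)→15·0+5≡5=f; l(11)→15·11+5≡14=o (all mod 26).

ihjfo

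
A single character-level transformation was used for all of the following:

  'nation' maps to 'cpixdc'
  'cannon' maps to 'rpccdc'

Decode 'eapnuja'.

Every letter moves 15 places later in the alphabet, wrapping around z→a.
Reversing it on eapnuja: e−15=p, a−15=l, p−15=a, n−15=y, u−15=f, j−15=u, a−15=l.

playful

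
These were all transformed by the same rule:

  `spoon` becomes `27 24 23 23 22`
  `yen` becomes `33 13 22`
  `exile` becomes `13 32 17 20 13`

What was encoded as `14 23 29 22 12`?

found

s is letter #19 and maps to 27: an offset of 8. Letters become their 1-based position plus 8 (so a→9, b→10, …).
Reversing it on 14 23 29 22 12: 14→(14−8)÷1=6=f, 23→(23−8)÷1=15=o, 29→(29−8)÷1=21=u, 22→(22−8)÷1=14=n, 12→(12−8)÷1=4=d.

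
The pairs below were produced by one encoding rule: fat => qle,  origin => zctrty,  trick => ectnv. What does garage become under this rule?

Compare letters: f→q is +11, a→l is +11, t→e is +11 — a constant shift. This is a Caesar cipher with shift 11.
For garage: g+11=r, a+11=l, r+11=c, a+11=l, g+11=r, e+11=p.

rlclrp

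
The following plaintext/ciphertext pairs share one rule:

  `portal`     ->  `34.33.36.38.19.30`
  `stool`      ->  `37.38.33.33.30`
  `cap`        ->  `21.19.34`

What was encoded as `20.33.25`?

Each letter is replaced by its alphabet position (a=1..z=26) + 18.
Undoing it on 20.33.25: 20→(20−18)÷1=2=b, 33→(33−18)÷1=15=o, 25→(25−18)÷1=7=g.

bog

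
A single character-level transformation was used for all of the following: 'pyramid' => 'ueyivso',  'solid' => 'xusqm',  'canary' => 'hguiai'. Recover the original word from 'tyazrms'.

ostrich

In pyramid: p→u is +5, y→e is +6, r→y is +7, a→i is +8 — the shift increases by 1 each position. The shift increases by 1 at each position, starting from +5: 5, 6, 7, ….
Decoding tyazrms: t−5=o, y−6=s, a−7=t, z−8=r, r−9=i, m−10=c, s−11=h.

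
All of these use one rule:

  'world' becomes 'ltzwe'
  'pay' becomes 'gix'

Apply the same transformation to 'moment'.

Two steps: reverse the string, then apply a Caesar shift of +8.
For moment: reverse → tnemom; then shift: t+8=b, n+8=v, e+8=m, m+8=u, o+8=w, m+8=u.

bvmuwu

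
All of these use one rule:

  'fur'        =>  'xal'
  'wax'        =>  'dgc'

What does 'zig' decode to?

act

The output letters match the input read backwards, each shifted +6: fur reversed is ruf. Two steps: reverse the string, then apply a Caesar shift of +6.
Decoding zig: shift back: z−6=t, i−6=c, g−6=a → tca; then reverse → act.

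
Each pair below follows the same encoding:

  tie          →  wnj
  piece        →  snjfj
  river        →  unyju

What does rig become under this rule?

unj

The shift depends on letter class: consonant t→w is +3, but vowel i→n is +5. Vowels shift forward by 5 and consonants shift forward by 3.
For rig: r(cons)+3=u, i(vowel)+5=n, g(cons)+3=j.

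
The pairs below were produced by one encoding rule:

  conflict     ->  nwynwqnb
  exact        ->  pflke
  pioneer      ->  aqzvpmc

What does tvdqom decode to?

inside

A repeating key of period 2 is used — shifts +11, +8 over and over.
Undoing it on tvdqom: t−11=i, v−8=n, d−11=s, q−8=i, o−11=d, m−8=e.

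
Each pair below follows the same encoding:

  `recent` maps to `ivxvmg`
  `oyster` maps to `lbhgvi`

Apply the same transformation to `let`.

ovg

Letters are reflected about the middle of the alphabet (position → 25−position): Atbash.
Applying it to let: l↔o, e↔v, t↔g.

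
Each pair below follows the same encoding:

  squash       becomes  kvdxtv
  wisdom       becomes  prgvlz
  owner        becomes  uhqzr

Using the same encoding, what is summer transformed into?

uhppxv

Read the word backwards and shift each letter +3.
Applying it to summer: reverse → remmus; then shift: r+3=u, e+3=h, m+3=p, m+3=p, u+3=x, s+3=v.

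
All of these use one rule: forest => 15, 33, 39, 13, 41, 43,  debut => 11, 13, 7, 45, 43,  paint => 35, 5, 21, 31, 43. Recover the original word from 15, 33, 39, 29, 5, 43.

format

With a=1..z=26, the number is 2·pos + 3.
Decoding 15, 33, 39, 29, 5, 43: 15→(15−3)÷2=6=f, 33→(33−3)÷2=15=o, 39→(39−3)÷2=18=r, 29→(29−3)÷2=13=m, 5→(5−3)÷2=1=a, 43→(43−3)÷2=20=t.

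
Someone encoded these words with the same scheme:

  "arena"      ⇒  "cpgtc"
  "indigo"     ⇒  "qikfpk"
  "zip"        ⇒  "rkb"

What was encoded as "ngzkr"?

pixel

The output letters match the input read backwards, each shifted +2: arena reversed is anera. Two steps: reverse the string, then apply a Caesar shift of +2.
Reversing it on ngzkr: shift back: n−2=l, g−2=e, z−2=x, k−2=i, r−2=p → lexip; then reverse → pixel.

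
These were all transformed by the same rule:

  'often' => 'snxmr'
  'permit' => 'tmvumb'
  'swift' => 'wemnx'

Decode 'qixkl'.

Shifts by position in often: pos 0: o→s (+4), pos 1: f→n (+8), pos 2: t→x (+4), pos 3: e→m (+8) — repeating every 2. The shifts repeat in a cycle of length 2: positions 0,1,… shift by +4, +8, then the pattern repeats.
Reversing it on qixkl: q−4=m, i−8=a, x−4=t, k−8=c, l−4=h.

match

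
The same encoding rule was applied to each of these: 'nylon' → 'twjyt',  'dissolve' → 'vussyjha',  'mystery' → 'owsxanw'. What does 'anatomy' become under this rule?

gtgxyow

This is an affine cipher: with a=0,…,z=25, each position x becomes (5x+6) mod 26.
On anatomy: a(0)→5·0+6≡6=g; n(13)→5·13+6≡19=t; a(0)→5·0+6≡6=g; t(19)→5·19+6≡23=x; o(14)→5·14+6≡24=y; m(12)→5·12+6≡14=o; y(24)→5·24+6≡22=w (all mod 26).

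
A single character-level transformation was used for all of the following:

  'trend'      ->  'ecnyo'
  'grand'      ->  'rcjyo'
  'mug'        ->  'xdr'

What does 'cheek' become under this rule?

The shift depends on letter class: consonant t→e is +11, but vowel e→n is +9. Vowels shift forward by 9 and consonants shift forward by 11.
On cheek: c(cons)+11=n, h(cons)+11=s, e(vowel)+9=n, e(vowel)+9=n, k(cons)+11=v.

nsnnv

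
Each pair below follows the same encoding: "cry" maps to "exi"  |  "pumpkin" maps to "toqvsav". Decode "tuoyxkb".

The output letters match the input read backwards, each shifted +6: cry reversed is yrc. Two steps: reverse the string, then apply a Caesar shift of +6.
Reversing it on tuoyxkb: shift back: t−6=n, u−6=o, o−6=i, y−6=s, x−6=r, k−6=e, b−6=v → noisrev; then reverse → version.

version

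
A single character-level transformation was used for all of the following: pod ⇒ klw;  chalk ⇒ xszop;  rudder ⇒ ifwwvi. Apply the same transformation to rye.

ibv

Each pair mirrors across the alphabet (p↔k, o↔l, d↔w): positions sum to 25. Letters are reflected about the middle of the alphabet (position → 25−position): Atbash.
On rye: r↔i, y↔b, e↔v.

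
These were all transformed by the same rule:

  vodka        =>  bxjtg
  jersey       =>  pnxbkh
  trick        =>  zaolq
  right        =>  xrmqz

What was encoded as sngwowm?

meaning

Shifts by position in vodka: pos 0: v→b (+6), pos 1: o→x (+9), pos 2: d→j (+6), pos 3: k→t (+9) — repeating every 2. A repeating key of period 2 is used — shifts +6, +9 over and over.
Undoing it on sngwowm: s−6=m, n−9=e, g−6=a, w−9=n, o−6=i, w−9=n, m−6=g.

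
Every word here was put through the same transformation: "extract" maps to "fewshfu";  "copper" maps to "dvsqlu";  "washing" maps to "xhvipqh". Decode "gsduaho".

flatten

The shifts repeat in a cycle of length 3: positions 0,1,… shift by +1, +7, +3, then the pattern repeats.
Decoding gsduaho: g−1=f, s−7=l, d−3=a, u−1=t, a−7=t, h−3=e, o−1=n.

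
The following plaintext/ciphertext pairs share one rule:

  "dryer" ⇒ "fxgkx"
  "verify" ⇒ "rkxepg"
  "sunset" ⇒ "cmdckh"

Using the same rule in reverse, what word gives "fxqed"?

drain

d(3)→f(5) and r(17)→x(23) fit y≡5x+16 (mod 26); the inverse of 5 mod 26 is 21. Each letter's alphabet position (a=0..z=25) is mapped through 5·x+16 mod 26 — an affine cipher.
Decoding fxqed: f(5)→21·(5−16)≡3=d; x(23)→21·(23−16)≡17=r; q(16)→21·(16−16)≡0=a; e(4)→21·(4−16)≡8=i; d(3)→21·(3−16)≡13=n (all mod 26).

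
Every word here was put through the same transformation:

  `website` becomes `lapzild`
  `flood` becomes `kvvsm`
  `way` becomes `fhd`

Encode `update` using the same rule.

The output letters match the input read backwards, each shifted +7: website reversed is etisbew. The word is reversed, then every letter is shifted forward by 7.
Applying it to update: reverse → etadpu; then shift: e+7=l, t+7=a, a+7=h, d+7=k, p+7=w, u+7=b.

lahkwb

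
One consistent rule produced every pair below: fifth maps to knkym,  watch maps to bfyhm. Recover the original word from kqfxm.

Compare letters: f→k is +5, i→n is +5, f→k is +5 — a constant shift. This is a Caesar cipher with shift 5.
Undoing it on kqfxm: k−5=f, q−5=l, f−5=a, x−5=s, m−5=h.

flash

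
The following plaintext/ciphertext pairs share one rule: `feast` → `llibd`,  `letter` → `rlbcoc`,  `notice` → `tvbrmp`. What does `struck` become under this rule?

yazdmv

In feast: f→l is +6, e→l is +7, a→i is +8, s→b is +9 — the shift increases by 1 each position. Letter i (0-indexed) is shifted by i+6, so successive shifts are 6, 7, 8, ….
Applying it to struck: s+6=y, t+7=a, r+8=z, u+9=d, c+10=m, k+11=v.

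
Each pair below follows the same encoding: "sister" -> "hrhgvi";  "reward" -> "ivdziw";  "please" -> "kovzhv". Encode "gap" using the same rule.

tzk

Each pair mirrors across the alphabet (s↔h, i↔r, s↔h): positions sum to 25. Each letter is replaced by its mirror in the alphabet: a↔z, b↔y, c↔x, and so on (the Atbash cipher).
For gap: g↔t, a↔z, p↔k.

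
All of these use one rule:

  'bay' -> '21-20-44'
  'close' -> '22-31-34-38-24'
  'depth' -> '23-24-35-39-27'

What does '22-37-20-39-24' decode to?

crate

Letters become their 1-based position plus 19 (so a→20, b→21, …).
Reversing it on 22-37-20-39-24: 22→(22−19)÷1=3=c, 37→(37−19)÷1=18=r, 20→(20−19)÷1=1=a, 39→(39−19)÷1=20=t, 24→(24−19)÷1=5=e.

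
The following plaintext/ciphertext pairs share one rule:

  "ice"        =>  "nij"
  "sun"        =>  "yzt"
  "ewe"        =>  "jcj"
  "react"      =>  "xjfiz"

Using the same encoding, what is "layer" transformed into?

The shift depends on letter class: consonant c→i is +6, but vowel i→n is +5. Two shifts are in play — +5 for a/e/i/o/u, +6 for every other letter.
For layer: l(cons)+6=r, a(vowel)+5=f, y(cons)+6=e, e(vowel)+5=j, r(cons)+6=x.

rfejx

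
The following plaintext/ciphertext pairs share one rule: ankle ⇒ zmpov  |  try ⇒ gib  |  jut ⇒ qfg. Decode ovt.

This is the alphabet-reversal cipher (Atbash): a becomes z, b becomes y, etc.
Decoding ovt: o↔l, v↔e, t↔g.

leg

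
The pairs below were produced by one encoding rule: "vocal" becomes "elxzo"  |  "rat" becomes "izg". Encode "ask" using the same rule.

zhp

Each pair mirrors across the alphabet (v↔e, o↔l, c↔x): positions sum to 25. This is the alphabet-reversal cipher (Atbash): a becomes z, b becomes y, etc.
On ask: a↔z, s↔h, k↔p.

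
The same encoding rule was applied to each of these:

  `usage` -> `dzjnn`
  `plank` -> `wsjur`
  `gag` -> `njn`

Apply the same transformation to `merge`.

The shift depends on letter class: consonant s→z is +7, but vowel u→d is +9. The rule splits by letter class: vowels +9, consonants +7.
Applying it to merge: m(cons)+7=t, e(vowel)+9=n, r(cons)+7=y, g(cons)+7=n, e(vowel)+9=n.

tnynn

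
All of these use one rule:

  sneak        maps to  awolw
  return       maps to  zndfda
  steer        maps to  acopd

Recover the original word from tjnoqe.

ladder

The shift increases by 1 at each position, starting from +8: 8, 9, 10, ….
Reversing it on tjnoqe: t−8=l, j−9=a, n−10=d, o−11=d, q−12=e, e−13=r.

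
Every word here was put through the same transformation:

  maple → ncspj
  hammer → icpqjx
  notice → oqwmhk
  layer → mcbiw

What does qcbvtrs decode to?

In maple: m→n is +1, a→c is +2, p→s is +3, l→p is +4 — the shift increases by 1 each position. Each letter shifts forward by (position + 1), i.e. 1, 2, 3, … — the shift grows by one for each successive letter.
Reversing it on qcbvtrs: q−1=p, c−2=a, b−3=y, v−4=r, t−5=o, r−6=l, s−7=l.

payroll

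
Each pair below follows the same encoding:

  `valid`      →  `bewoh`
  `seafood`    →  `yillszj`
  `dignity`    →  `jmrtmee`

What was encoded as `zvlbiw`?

travel

A repeating key of period 3 is used — shifts +6, +4, +11 over and over.
Reversing it on zvlbiw: z−6=t, v−4=r, l−11=a, b−6=v, i−4=e, w−11=l.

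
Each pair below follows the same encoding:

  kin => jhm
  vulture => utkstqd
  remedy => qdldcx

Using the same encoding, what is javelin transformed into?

It's a constant shift of +25 (ROT25).
On javelin: j+25=i, a+25=z, v+25=u, e+25=d, l+25=k, i+25=h, n+25=m.

izudkhm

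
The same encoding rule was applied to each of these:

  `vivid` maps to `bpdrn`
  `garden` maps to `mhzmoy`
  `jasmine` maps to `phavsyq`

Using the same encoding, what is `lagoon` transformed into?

Each letter shifts forward by (position + 6), i.e. 6, 7, 8, … — the shift grows by one for each successive letter.
For lagoon: l+6=r, a+7=h, g+8=o, o+9=x, o+10=y, n+11=y.

rhoxyy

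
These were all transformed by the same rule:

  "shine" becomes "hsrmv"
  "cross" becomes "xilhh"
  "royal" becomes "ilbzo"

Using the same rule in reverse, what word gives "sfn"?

hum

Each pair mirrors across the alphabet (s↔h, h↔s, i↔r): positions sum to 25. Letters are reflected about the middle of the alphabet (position → 25−position): Atbash.
Reversing it on sfn: s↔h, f↔u, n↔m.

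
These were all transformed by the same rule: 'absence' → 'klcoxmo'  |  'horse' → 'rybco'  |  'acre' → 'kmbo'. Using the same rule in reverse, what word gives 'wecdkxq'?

It's a constant shift of +10 (ROT10).
Decoding wecdkxq: w−10=m, e−10=u, c−10=s, d−10=t, k−10=a, x−10=n, q−10=g.

mustang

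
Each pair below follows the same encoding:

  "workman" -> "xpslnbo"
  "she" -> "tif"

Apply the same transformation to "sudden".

tveefo

Compare letters: w→x is +1, o→p is +1, r→s is +1 — a constant shift. Every letter moves 1 place later in the alphabet, wrapping around z→a.
On sudden: s+1=t, u+1=v, d+1=e, d+1=e, e+1=f, n+1=o.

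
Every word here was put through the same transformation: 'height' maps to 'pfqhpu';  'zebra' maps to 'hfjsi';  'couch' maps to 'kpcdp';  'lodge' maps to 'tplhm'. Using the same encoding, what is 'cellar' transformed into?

The shifts repeat in a cycle of length 2: positions 0,1,… shift by +8, +1, then the pattern repeats.
Applying it to cellar: c+8=k, e+1=f, l+8=t, l+1=m, a+8=i, r+1=s.

kftmis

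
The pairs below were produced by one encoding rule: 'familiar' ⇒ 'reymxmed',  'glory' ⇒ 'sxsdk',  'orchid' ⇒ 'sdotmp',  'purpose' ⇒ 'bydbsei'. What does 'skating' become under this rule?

The shift depends on letter class: consonant f→r is +12, but vowel a→e is +4. The rule splits by letter class: vowels +4, consonants +12.
For skating: s(cons)+12=e, k(cons)+12=w, a(vowel)+4=e, t(cons)+12=f, i(vowel)+4=m, n(cons)+12=z, g(cons)+12=s.

ewefmzs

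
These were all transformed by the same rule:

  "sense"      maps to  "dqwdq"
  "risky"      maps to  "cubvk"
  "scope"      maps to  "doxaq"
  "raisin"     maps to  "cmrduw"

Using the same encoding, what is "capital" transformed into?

Shifts by position in sense: pos 0: s→d (+11), pos 1: e→q (+12), pos 2: n→w (+9), pos 3: s→d (+11), pos 4: e→q (+12) — repeating every 3. It's a Vigenère-style cipher with numeric key [11,12,9]: position i shifts by key[i mod 3].
For capital: c+11=n, a+12=m, p+9=y, i+11=t, t+12=f, a+9=j, l+11=w.

nmytfjw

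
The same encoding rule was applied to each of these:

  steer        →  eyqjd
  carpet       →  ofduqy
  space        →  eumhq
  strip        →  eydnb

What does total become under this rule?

ftffx

Shifts by position in steer: pos 0: s→e (+12), pos 1: t→y (+5), pos 2: e→q (+12), pos 3: e→j (+5) — repeating every 2. It's a Vigenère-style cipher with numeric key [12,5]: position i shifts by key[i mod 2].
For total: t+12=f, o+5=t, t+12=f, a+5=f, l+12=x.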